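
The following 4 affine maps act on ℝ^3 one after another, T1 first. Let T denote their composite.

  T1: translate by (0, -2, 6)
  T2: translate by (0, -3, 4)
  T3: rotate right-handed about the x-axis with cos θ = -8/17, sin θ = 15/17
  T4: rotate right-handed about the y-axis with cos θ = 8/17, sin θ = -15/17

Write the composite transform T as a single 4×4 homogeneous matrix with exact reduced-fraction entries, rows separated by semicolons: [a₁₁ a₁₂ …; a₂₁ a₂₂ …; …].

T1 = [1 0 0 0; 0 1 0 -2; 0 0 1 6; 0 0 0 1]
T2·T1 = [1 0 0 0; 0 1 0 -5; 0 0 1 10; 0 0 0 1]
T3·…·T1 = [1 0 0 0; 0 -8/17 -15/17 -110/17; 0 15/17 -8/17 -155/17; 0 0 0 1]
T4·…·T1 = [8/17 -225/289 120/289 2325/289; 0 -8/17 -15/17 -110/17; 15/17 120/289 -64/289 -1240/289; 0 0 0 1]

T = [8/17 -225/289 120/289 2325/289; 0 -8/17 -15/17 -110/17; 15/17 120/289 -64/289 -1240/289; 0 0 0 1]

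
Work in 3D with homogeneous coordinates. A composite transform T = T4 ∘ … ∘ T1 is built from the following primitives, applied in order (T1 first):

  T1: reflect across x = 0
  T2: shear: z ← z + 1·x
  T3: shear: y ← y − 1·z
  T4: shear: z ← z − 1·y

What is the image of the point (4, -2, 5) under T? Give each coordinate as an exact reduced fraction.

T1 reflect across x = 0: (4, -2, 5) → (-4, -2, 5)
T2 shear: z ← z + 1·x: (-4, -2, 5) → (-4, -2, 1)
T3 shear: y ← y − 1·z: (-4, -2, 1) → (-4, -3, 1)
T4 shear: z ← z − 1·y: (-4, -3, 1) → (-4, -3, 4)

T(p) = (-4, -3, 4)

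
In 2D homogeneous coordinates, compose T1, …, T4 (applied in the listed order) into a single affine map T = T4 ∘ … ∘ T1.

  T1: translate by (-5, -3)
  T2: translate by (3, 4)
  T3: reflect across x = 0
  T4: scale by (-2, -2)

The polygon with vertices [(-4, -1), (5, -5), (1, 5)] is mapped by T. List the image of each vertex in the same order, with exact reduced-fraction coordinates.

image vertices: (-12, 0), (6, 8), (-2, -12)

T1 translate by (-5, -3): (-4, -1) → (-9, -4); (5, -5) → (0, -8); (1, 5) → (-4, 2)
T2 translate by (3, 4): (-9, -4) → (-6, 0); (0, -8) → (3, -4); (-4, 2) → (-1, 6)
T3 reflect across x = 0: (-6, 0) → (6, 0); (3, -4) → (-3, -4); (-1, 6) → (1, 6)
T4 scale by (-2, -2): (6, 0) → (-12, 0); (-3, -4) → (6, 8); (1, 6) → (-2, -12)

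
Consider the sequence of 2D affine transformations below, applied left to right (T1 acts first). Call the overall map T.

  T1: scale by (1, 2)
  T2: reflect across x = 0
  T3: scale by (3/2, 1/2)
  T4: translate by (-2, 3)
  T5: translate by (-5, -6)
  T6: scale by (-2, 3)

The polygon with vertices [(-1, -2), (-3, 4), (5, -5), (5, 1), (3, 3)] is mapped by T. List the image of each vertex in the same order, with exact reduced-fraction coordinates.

image vertices: (11, -15), (5, 3), (29, -24), (29, -6), (23, 0)

T1 scale by (1, 2): (-1, -2) → (-1, -4); (-3, 4) → (-3, 8); (5, -5) → (5, -10); (5, 1) → (5, 2); (3, 3) → (3, 6)
T2 reflect across x = 0: (-1, -4) → (1, -4); (-3, 8) → (3, 8); (5, -10) → (-5, -10); (5, 2) → (-5, 2); (3, 6) → (-3, 6)
T3 scale by (3/2, 1/2): (1, -4) → (3/2, -2); (3, 8) → (9/2, 4); (-5, -10) → (-15/2, -5); (-5, 2) → (-15/2, 1); (-3, 6) → (-9/2, 3)
T4 translate by (-2, 3): (3/2, -2) → (-1/2, 1); (9/2, 4) → (5/2, 7); (-15/2, -5) → (-19/2, -2); (-15/2, 1) → (-19/2, 4); (-9/2, 3) → (-13/2, 6)
T5 translate by (-5, -6): (-1/2, 1) → (-11/2, -5); (5/2, 7) → (-5/2, 1); (-19/2, -2) → (-29/2, -8); (-19/2, 4) → (-29/2, -2); (-13/2, 6) → (-23/2, 0)
T6 scale by (-2, 3): (-11/2, -5) → (11, -15); (-5/2, 1) → (5, 3); (-29/2, -8) → (29, -24); (-29/2, -2) → (29, -6); (-23/2, 0) → (23, 0)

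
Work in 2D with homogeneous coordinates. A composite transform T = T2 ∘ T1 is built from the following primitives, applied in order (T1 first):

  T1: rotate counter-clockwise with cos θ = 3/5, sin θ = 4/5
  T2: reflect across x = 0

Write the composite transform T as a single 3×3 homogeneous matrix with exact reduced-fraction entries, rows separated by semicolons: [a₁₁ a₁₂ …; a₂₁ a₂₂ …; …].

T1 = [3/5 -4/5 0; 4/5 3/5 0; 0 0 1]
T2·T1 = [-3/5 4/5 0; 4/5 3/5 0; 0 0 1]

T = [-3/5 4/5 0; 4/5 3/5 0; 0 0 1]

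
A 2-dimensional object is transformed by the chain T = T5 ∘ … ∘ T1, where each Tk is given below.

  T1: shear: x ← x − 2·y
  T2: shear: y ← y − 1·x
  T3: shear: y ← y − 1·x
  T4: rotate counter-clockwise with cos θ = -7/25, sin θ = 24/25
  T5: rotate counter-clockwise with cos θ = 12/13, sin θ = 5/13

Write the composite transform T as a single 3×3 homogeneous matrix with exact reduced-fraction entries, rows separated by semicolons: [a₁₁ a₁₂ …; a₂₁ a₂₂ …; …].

T = [302/325 -857/325 0; 661/325 -1526/325 0; 0 0 1]

T1 = [1 -2 0; 0 1 0; 0 0 1]
T2·T1 = [1 -2 0; -1 3 0; 0 0 1]
T3·…·T1 = [1 -2 0; -2 5 0; 0 0 1]
T4·…·T1 = [41/25 -106/25 0; 38/25 -83/25 0; 0 0 1]
T5·…·T1 = [302/325 -857/325 0; 661/325 -1526/325 0; 0 0 1]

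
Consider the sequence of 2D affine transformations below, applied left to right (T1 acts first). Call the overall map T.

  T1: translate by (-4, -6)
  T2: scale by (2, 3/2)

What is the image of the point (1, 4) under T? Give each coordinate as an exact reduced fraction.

T1 translate by (-4, -6): (1, 4) → (-3, -2)
T2 scale by (2, 3/2): (-3, -2) → (-6, -3)

T(p) = (-6, -3)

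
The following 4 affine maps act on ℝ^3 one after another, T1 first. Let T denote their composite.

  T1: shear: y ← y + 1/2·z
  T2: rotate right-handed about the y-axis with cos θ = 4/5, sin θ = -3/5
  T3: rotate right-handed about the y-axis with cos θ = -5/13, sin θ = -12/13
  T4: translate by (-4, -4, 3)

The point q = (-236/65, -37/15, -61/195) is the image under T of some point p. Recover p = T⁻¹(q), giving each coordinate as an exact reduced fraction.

p = (-2, 1/5, 8/3)

T1 = [1 0 0 0; 0 1 1/2 0; 0 0 1 0; 0 0 0 1]
T2·T1 = [4/5 0 -3/5 0; 0 1 1/2 0; 3/5 0 4/5 0; 0 0 0 1]
T3·…·T1 = [-56/65 0 -33/65 0; 0 1 1/2 0; 33/65 0 -56/65 0; 0 0 0 1]
T4·…·T1 = [-56/65 0 -33/65 -4; 0 1 1/2 -4; 33/65 0 -56/65 3; 0 0 0 1]
det M = 1; M⁻¹ = [-56/65 0 33/65 -323/65; 33/130 1 28/65 242/65; -33/65 0 -56/65 36/65; 0 0 0 1]
M⁻¹ · (-236/65, -37/15, -61/195)ᵀ = (-2, 1/5, 8/3)ᵀ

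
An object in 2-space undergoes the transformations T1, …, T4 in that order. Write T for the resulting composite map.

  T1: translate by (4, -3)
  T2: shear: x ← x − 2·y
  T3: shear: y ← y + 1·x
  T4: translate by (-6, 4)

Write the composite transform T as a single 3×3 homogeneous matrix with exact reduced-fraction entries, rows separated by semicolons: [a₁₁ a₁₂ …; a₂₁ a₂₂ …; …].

T1 = [1 0 4; 0 1 -3; 0 0 1]
T2·T1 = [1 -2 10; 0 1 -3; 0 0 1]
T3·…·T1 = [1 -2 10; 1 -1 7; 0 0 1]
T4·…·T1 = [1 -2 4; 1 -1 11; 0 0 1]

T = [1 -2 4; 1 -1 11; 0 0 1]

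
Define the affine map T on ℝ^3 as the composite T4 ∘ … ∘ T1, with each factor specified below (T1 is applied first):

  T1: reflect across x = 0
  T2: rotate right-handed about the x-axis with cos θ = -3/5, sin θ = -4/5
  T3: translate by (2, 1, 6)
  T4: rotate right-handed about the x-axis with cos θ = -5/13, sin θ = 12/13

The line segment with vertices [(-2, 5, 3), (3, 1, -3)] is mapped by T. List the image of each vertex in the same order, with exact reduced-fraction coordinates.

image vertices: (4, -22/65, 19/65), (-1, -74/13, -59/13)

T1 reflect across x = 0: (-2, 5, 3) → (2, 5, 3); (3, 1, -3) → (-3, 1, -3)
T2 rotate right-handed about the x-axis with cos θ = -3/5, sin θ = -4/5: (2, 5, 3) → (2, -3/5, -29/5); (-3, 1, -3) → (-3, -3, 1)
T3 translate by (2, 1, 6): (2, -3/5, -29/5) → (4, 2/5, 1/5); (-3, -3, 1) → (-1, -2, 7)
T4 rotate right-handed about the x-axis with cos θ = -5/13, sin θ = 12/13: (4, 2/5, 1/5) → (4, -22/65, 19/65); (-1, -2, 7) → (-1, -74/13, -59/13)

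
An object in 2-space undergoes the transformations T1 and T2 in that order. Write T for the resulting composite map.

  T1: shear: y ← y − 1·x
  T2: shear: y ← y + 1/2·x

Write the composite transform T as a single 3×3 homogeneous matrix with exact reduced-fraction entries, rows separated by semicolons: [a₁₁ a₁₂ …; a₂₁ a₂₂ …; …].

T = [1 0 0; -1/2 1 0; 0 0 1]

T1 = [1 0 0; -1 1 0; 0 0 1]
T2·T1 = [1 0 0; -1/2 1 0; 0 0 1]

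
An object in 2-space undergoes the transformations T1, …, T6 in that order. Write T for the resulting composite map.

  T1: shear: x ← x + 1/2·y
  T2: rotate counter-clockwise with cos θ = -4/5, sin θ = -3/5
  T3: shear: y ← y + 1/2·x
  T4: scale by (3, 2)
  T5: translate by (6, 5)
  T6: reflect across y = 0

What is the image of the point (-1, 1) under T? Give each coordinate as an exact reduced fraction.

T(p) = (9, -5)

T1 shear: x ← x + 1/2·y: (-1, 1) → (-1/2, 1)
T2 rotate counter-clockwise with cos θ = -4/5, sin θ = -3/5: (-1/2, 1) → (1, -1/2)
T3 shear: y ← y + 1/2·x: (1, -1/2) → (1, 0)
T4 scale by (3, 2): (1, 0) → (3, 0)
T5 translate by (6, 5): (3, 0) → (9, 5)
T6 reflect across y = 0: (9, 5) → (9, -5)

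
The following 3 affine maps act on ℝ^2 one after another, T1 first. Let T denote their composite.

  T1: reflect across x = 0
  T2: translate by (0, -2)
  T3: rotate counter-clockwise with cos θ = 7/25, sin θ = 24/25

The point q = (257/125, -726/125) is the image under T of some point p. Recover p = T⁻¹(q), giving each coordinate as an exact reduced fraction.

T1 = [-1 0 0; 0 1 0; 0 0 1]
T2·T1 = [-1 0 0; 0 1 -2; 0 0 1]
T3·…·T1 = [-7/25 -24/25 48/25; -24/25 7/25 -14/25; 0 0 1]
det M = -1; M⁻¹ = [-7/25 -24/25 0; -24/25 7/25 2; 0 0 1]
M⁻¹ · (257/125, -726/125)ᵀ = (5, -8/5)ᵀ

p = (5, -8/5)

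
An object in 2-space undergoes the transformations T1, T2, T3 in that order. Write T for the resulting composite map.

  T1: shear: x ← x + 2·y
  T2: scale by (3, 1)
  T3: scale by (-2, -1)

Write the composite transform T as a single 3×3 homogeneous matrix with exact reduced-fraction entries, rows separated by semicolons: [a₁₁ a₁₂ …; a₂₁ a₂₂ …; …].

T = [-6 -12 0; 0 -1 0; 0 0 1]

T1 = [1 2 0; 0 1 0; 0 0 1]
T2·T1 = [3 6 0; 0 1 0; 0 0 1]
T3·…·T1 = [-6 -12 0; 0 -1 0; 0 0 1]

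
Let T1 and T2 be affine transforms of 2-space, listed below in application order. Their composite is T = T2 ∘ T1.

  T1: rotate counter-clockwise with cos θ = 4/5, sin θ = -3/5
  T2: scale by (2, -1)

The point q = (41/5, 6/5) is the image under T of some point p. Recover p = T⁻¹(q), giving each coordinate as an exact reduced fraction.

p = (4, 3/2)

T1 = [4/5 3/5 0; -3/5 4/5 0; 0 0 1]
T2·T1 = [8/5 6/5 0; 3/5 -4/5 0; 0 0 1]
det M = -2; M⁻¹ = [2/5 3/5 0; 3/10 -4/5 0; 0 0 1]
M⁻¹ · (41/5, 6/5)ᵀ = (4, 3/2)ᵀ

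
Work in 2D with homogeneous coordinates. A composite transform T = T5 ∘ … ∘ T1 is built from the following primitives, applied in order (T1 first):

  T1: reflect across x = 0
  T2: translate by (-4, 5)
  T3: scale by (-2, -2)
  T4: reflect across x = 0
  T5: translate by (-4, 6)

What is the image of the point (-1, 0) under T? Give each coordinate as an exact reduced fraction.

T(p) = (-10, -4)

T1 reflect across x = 0: (-1, 0) → (1, 0)
T2 translate by (-4, 5): (1, 0) → (-3, 5)
T3 scale by (-2, -2): (-3, 5) → (6, -10)
T4 reflect across x = 0: (6, -10) → (-6, -10)
T5 translate by (-4, 6): (-6, -10) → (-10, -4)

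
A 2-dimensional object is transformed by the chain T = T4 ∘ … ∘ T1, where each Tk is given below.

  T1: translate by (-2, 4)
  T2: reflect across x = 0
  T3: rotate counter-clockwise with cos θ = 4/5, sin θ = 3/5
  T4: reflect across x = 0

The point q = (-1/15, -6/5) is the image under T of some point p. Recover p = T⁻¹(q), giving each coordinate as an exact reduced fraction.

T1 = [1 0 -2; 0 1 4; 0 0 1]
T2·T1 = [-1 0 2; 0 1 4; 0 0 1]
T3·…·T1 = [-4/5 -3/5 -4/5; -3/5 4/5 22/5; 0 0 1]
T4·…·T1 = [4/5 3/5 4/5; -3/5 4/5 22/5; 0 0 1]
det M = 1; M⁻¹ = [4/5 -3/5 2; 3/5 4/5 -4; 0 0 1]
M⁻¹ · (-1/15, -6/5)ᵀ = (8/3, -5)ᵀ

p = (8/3, -5)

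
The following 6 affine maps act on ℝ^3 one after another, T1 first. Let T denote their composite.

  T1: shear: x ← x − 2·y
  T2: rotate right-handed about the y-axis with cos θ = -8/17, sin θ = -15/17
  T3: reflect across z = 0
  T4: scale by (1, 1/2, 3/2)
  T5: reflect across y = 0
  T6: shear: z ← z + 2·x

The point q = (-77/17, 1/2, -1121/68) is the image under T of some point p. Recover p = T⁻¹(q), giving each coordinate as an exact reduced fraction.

p = (9/2, -1, 5/3)

T1 = [1 -2 0 0; 0 1 0 0; 0 0 1 0; 0 0 0 1]
T2·T1 = [-8/17 16/17 -15/17 0; 0 1 0 0; 15/17 -30/17 -8/17 0; 0 0 0 1]
T3·…·T1 = [-8/17 16/17 -15/17 0; 0 1 0 0; -15/17 30/17 8/17 0; 0 0 0 1]
T4·…·T1 = [-8/17 16/17 -15/17 0; 0 1/2 0 0; -45/34 45/17 12/17 0; 0 0 0 1]
T5·…·T1 = [-8/17 16/17 -15/17 0; 0 -1/2 0 0; -45/34 45/17 12/17 0; 0 0 0 1]
T6·…·T1 = [-8/17 16/17 -15/17 0; 0 -1/2 0 0; -77/34 77/17 -18/17 0; 0 0 0 1]
det M = 3/4; M⁻¹ = [12/17 -4 -10/17 0; 0 -2 0 0; -77/51 0 16/51 0; 0 0 0 1]
M⁻¹ · (-77/17, 1/2, -1121/68)ᵀ = (9/2, -1, 5/3)ᵀ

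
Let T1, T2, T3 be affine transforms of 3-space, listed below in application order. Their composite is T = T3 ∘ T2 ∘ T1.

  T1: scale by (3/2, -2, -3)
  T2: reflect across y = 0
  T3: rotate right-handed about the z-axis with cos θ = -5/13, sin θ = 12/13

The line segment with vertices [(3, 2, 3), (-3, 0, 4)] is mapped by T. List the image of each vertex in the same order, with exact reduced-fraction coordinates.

image vertices: (-141/26, 34/13, -9), (45/26, -54/13, -12)

T1 scale by (3/2, -2, -3): (3, 2, 3) → (9/2, -4, -9); (-3, 0, 4) → (-9/2, 0, -12)
T2 reflect across y = 0: (9/2, -4, -9) → (9/2, 4, -9); (-9/2, 0, -12) → (-9/2, 0, -12)
T3 rotate right-handed about the z-axis with cos θ = -5/13, sin θ = 12/13: (9/2, 4, -9) → (-141/26, 34/13, -9); (-9/2, 0, -12) → (45/26, -54/13, -12)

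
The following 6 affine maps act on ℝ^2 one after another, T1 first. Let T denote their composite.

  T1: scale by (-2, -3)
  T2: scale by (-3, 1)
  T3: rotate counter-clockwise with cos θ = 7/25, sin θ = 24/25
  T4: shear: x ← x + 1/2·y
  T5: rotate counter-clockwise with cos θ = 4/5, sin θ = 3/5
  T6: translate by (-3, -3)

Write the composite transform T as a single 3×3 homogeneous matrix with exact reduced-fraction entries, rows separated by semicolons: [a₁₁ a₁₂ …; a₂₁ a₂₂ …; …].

T = [24/125 309/125 -3; 918/125 201/250 -3; 0 0 1]

T1 = [-2 0 0; 0 -3 0; 0 0 1]
T2·T1 = [6 0 0; 0 -3 0; 0 0 1]
T3·…·T1 = [42/25 72/25 0; 144/25 -21/25 0; 0 0 1]
T4·…·T1 = [114/25 123/50 0; 144/25 -21/25 0; 0 0 1]
T5·…·T1 = [24/125 309/125 0; 918/125 201/250 0; 0 0 1]
T6·…·T1 = [24/125 309/125 -3; 918/125 201/250 -3; 0 0 1]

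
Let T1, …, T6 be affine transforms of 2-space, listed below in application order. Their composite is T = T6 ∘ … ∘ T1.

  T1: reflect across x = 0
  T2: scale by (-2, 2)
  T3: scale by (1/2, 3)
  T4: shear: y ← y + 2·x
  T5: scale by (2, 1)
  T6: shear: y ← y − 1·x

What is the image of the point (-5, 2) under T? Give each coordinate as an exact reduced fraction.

T(p) = (-10, 12)

T1 reflect across x = 0: (-5, 2) → (5, 2)
T2 scale by (-2, 2): (5, 2) → (-10, 4)
T3 scale by (1/2, 3): (-10, 4) → (-5, 12)
T4 shear: y ← y + 2·x: (-5, 12) → (-5, 2)
T5 scale by (2, 1): (-5, 2) → (-10, 2)
T6 shear: y ← y − 1·x: (-10, 2) → (-10, 12)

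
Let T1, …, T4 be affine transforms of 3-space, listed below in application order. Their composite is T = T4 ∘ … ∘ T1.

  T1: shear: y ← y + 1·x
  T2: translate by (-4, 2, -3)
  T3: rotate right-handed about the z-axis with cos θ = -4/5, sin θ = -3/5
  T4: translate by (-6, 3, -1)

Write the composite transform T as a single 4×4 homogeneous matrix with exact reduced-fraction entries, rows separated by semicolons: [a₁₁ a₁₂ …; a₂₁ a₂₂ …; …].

T = [-1/5 3/5 0 -8/5; -7/5 -4/5 0 19/5; 0 0 1 -4; 0 0 0 1]

T1 = [1 0 0 0; 1 1 0 0; 0 0 1 0; 0 0 0 1]
T2·T1 = [1 0 0 -4; 1 1 0 2; 0 0 1 -3; 0 0 0 1]
T3·…·T1 = [-1/5 3/5 0 22/5; -7/5 -4/5 0 4/5; 0 0 1 -3; 0 0 0 1]
T4·…·T1 = [-1/5 3/5 0 -8/5; -7/5 -4/5 0 19/5; 0 0 1 -4; 0 0 0 1]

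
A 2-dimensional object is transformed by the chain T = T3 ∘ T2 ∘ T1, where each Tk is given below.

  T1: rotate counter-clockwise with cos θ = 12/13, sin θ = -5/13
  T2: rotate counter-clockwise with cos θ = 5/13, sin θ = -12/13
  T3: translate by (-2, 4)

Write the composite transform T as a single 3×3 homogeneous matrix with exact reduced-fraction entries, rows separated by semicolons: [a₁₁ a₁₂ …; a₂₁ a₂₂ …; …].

T1 = [12/13 5/13 0; -5/13 12/13 0; 0 0 1]
T2·T1 = [0 1 0; -1 0 0; 0 0 1]
T3·…·T1 = [0 1 -2; -1 0 4; 0 0 1]

T = [0 1 -2; -1 0 4; 0 0 1]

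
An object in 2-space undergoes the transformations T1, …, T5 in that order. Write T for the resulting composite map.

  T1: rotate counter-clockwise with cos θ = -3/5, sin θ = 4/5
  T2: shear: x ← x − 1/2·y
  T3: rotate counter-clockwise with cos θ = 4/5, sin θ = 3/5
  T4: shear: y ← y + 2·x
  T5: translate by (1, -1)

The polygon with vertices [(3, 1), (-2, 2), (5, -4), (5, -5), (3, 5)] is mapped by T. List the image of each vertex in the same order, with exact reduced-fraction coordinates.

image vertices: (-72/25, -471/50), (87/25, 58/25), (-131/25, -254/25), (-26/5, -93/10), (-76/25, -643/50)

T1 rotate counter-clockwise with cos θ = -3/5, sin θ = 4/5: (3, 1) → (-13/5, 9/5); (-2, 2) → (-2/5, -14/5); (5, -4) → (1/5, 32/5); (5, -5) → (1, 7); (3, 5) → (-29/5, -3/5)
T2 shear: x ← x − 1/2·y: (-13/5, 9/5) → (-7/2, 9/5); (-2/5, -14/5) → (1, -14/5); (1/5, 32/5) → (-3, 32/5); (1, 7) → (-5/2, 7); (-29/5, -3/5) → (-11/2, -3/5)
T3 rotate counter-clockwise with cos θ = 4/5, sin θ = 3/5: (-7/2, 9/5) → (-97/25, -33/50); (1, -14/5) → (62/25, -41/25); (-3, 32/5) → (-156/25, 83/25); (-5/2, 7) → (-31/5, 41/10); (-11/2, -3/5) → (-101/25, -189/50)
T4 shear: y ← y + 2·x: (-97/25, -33/50) → (-97/25, -421/50); (62/25, -41/25) → (62/25, 83/25); (-156/25, 83/25) → (-156/25, -229/25); (-31/5, 41/10) → (-31/5, -83/10); (-101/25, -189/50) → (-101/25, -593/50)
T5 translate by (1, -1): (-97/25, -421/50) → (-72/25, -471/50); (62/25, 83/25) → (87/25, 58/25); (-156/25, -229/25) → (-131/25, -254/25); (-31/5, -83/10) → (-26/5, -93/10); (-101/25, -593/50) → (-76/25, -643/50)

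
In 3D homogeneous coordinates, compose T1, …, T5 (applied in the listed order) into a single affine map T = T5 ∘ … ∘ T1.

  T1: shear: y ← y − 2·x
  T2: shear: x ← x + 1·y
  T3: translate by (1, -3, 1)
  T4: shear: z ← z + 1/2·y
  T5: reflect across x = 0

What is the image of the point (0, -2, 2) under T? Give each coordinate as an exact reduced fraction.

T1 shear: y ← y − 2·x: (0, -2, 2) → (0, -2, 2)
T2 shear: x ← x + 1·y: (0, -2, 2) → (-2, -2, 2)
T3 translate by (1, -3, 1): (-2, -2, 2) → (-1, -5, 3)
T4 shear: z ← z + 1/2·y: (-1, -5, 3) → (-1, -5, 1/2)
T5 reflect across x = 0: (-1, -5, 1/2) → (1, -5, 1/2)

T(p) = (1, -5, 1/2)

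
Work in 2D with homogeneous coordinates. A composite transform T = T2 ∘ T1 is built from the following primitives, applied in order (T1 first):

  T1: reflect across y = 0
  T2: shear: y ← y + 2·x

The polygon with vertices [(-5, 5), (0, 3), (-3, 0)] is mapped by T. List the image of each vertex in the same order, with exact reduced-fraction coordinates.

image vertices: (-5, -15), (0, -3), (-3, -6)

T1 reflect across y = 0: (-5, 5) → (-5, -5); (0, 3) → (0, -3); (-3, 0) → (-3, 0)
T2 shear: y ← y + 2·x: (-5, -5) → (-5, -15); (0, -3) → (0, -3); (-3, 0) → (-3, -6)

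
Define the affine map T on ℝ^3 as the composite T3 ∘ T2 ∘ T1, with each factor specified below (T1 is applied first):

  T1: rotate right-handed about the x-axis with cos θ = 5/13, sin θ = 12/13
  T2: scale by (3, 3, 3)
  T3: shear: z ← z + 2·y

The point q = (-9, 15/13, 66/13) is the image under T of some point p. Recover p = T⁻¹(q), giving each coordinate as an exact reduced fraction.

p = (-3, 1, 0)

T1 = [1 0 0 0; 0 5/13 -12/13 0; 0 12/13 5/13 0; 0 0 0 1]
T2·T1 = [3 0 0 0; 0 15/13 -36/13 0; 0 36/13 15/13 0; 0 0 0 1]
T3·…·T1 = [3 0 0 0; 0 15/13 -36/13 0; 0 66/13 -57/13 0; 0 0 0 1]
det M = 27; M⁻¹ = [1/3 0 0 0; 0 -19/39 4/13 0; 0 -22/39 5/39 0; 0 0 0 1]
M⁻¹ · (-9, 15/13, 66/13)ᵀ = (-3, 1, 0)ᵀ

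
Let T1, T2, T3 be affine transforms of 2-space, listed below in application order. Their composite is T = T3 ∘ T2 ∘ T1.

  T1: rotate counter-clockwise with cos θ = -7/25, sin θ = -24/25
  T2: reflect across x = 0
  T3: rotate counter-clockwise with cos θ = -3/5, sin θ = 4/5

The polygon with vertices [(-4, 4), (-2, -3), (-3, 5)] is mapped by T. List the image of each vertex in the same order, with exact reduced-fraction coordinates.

image vertices: (4/5, -28/5), (-18/5, 1/5), (11/5, -27/5)

T1 rotate counter-clockwise with cos θ = -7/25, sin θ = -24/25: (-4, 4) → (124/25, 68/25); (-2, -3) → (-58/25, 69/25); (-3, 5) → (141/25, 37/25)
T2 reflect across x = 0: (124/25, 68/25) → (-124/25, 68/25); (-58/25, 69/25) → (58/25, 69/25); (141/25, 37/25) → (-141/25, 37/25)
T3 rotate counter-clockwise with cos θ = -3/5, sin θ = 4/5: (-124/25, 68/25) → (4/5, -28/5); (58/25, 69/25) → (-18/5, 1/5); (-141/25, 37/25) → (11/5, -27/5)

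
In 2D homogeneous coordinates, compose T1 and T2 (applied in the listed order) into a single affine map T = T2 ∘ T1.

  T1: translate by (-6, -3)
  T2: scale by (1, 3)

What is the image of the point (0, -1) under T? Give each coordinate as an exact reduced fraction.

T1 translate by (-6, -3): (0, -1) → (-6, -4)
T2 scale by (1, 3): (-6, -4) → (-6, -12)

T(p) = (-6, -12)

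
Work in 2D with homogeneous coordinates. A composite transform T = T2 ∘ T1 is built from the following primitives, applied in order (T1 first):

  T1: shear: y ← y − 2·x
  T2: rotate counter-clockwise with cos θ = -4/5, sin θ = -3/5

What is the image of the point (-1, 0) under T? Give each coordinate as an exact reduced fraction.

T1 shear: y ← y − 2·x: (-1, 0) → (-1, 2)
T2 rotate counter-clockwise with cos θ = -4/5, sin θ = -3/5: (-1, 2) → (2, -1)

T(p) = (2, -1)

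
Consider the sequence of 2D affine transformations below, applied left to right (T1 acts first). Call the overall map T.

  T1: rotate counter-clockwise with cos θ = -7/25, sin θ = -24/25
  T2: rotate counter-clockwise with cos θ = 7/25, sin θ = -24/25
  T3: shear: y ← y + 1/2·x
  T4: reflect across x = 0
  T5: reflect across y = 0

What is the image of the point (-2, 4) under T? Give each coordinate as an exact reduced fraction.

T(p) = (-2, 3)

T1 rotate counter-clockwise with cos θ = -7/25, sin θ = -24/25: (-2, 4) → (22/5, 4/5)
T2 rotate counter-clockwise with cos θ = 7/25, sin θ = -24/25: (22/5, 4/5) → (2, -4)
T3 shear: y ← y + 1/2·x: (2, -4) → (2, -3)
T4 reflect across x = 0: (2, -3) → (-2, -3)
T5 reflect across y = 0: (-2, -3) → (-2, 3)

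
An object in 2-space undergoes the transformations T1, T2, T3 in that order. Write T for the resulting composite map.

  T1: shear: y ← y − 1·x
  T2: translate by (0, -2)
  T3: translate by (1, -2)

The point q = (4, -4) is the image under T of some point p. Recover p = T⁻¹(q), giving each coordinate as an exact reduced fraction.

p = (3, 3)

T1 = [1 0 0; -1 1 0; 0 0 1]
T2·T1 = [1 0 0; -1 1 -2; 0 0 1]
T3·…·T1 = [1 0 1; -1 1 -4; 0 0 1]
det M = 1; M⁻¹ = [1 0 -1; 1 1 3; 0 0 1]
M⁻¹ · (4, -4)ᵀ = (3, 3)ᵀ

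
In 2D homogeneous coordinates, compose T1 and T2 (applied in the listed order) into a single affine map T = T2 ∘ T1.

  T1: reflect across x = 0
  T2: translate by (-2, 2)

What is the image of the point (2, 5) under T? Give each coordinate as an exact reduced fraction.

T(p) = (-4, 7)

T1 reflect across x = 0: (2, 5) → (-2, 5)
T2 translate by (-2, 2): (-2, 5) → (-4, 7)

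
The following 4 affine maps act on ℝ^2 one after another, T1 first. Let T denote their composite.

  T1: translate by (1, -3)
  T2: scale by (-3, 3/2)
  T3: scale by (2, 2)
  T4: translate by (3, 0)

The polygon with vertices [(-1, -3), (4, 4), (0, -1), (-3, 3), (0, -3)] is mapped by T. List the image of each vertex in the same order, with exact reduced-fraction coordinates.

image vertices: (3, -18), (-27, 3), (-3, -12), (15, 0), (-3, -18)

T1 translate by (1, -3): (-1, -3) → (0, -6); (4, 4) → (5, 1); (0, -1) → (1, -4); (-3, 3) → (-2, 0); (0, -3) → (1, -6)
T2 scale by (-3, 3/2): (0, -6) → (0, -9); (5, 1) → (-15, 3/2); (1, -4) → (-3, -6); (-2, 0) → (6, 0); (1, -6) → (-3, -9)
T3 scale by (2, 2): (0, -9) → (0, -18); (-15, 3/2) → (-30, 3); (-3, -6) → (-6, -12); (6, 0) → (12, 0); (-3, -9) → (-6, -18)
T4 translate by (3, 0): (0, -18) → (3, -18); (-30, 3) → (-27, 3); (-6, -12) → (-3, -12); (12, 0) → (15, 0); (-6, -18) → (-3, -18)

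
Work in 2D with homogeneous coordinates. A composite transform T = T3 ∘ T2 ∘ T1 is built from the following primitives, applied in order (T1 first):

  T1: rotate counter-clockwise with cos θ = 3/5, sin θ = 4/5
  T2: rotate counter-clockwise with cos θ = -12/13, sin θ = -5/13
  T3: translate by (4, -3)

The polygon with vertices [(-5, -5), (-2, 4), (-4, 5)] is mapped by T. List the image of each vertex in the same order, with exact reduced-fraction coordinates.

T1 rotate counter-clockwise with cos θ = 3/5, sin θ = 4/5: (-5, -5) → (1, -7); (-2, 4) → (-22/5, 4/5); (-4, 5) → (-32/5, -1/5)
T2 rotate counter-clockwise with cos θ = -12/13, sin θ = -5/13: (1, -7) → (-47/13, 79/13); (-22/5, 4/5) → (284/65, 62/65); (-32/5, -1/5) → (379/65, 172/65)
T3 translate by (4, -3): (-47/13, 79/13) → (5/13, 40/13); (284/65, 62/65) → (544/65, -133/65); (379/65, 172/65) → (639/65, -23/65)

image vertices: (5/13, 40/13), (544/65, -133/65), (639/65, -23/65)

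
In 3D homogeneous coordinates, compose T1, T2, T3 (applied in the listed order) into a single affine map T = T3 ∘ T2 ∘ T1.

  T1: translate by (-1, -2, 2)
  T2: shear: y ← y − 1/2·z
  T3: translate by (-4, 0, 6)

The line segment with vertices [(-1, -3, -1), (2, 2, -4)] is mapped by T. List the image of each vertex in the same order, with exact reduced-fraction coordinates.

T1 translate by (-1, -2, 2): (-1, -3, -1) → (-2, -5, 1); (2, 2, -4) → (1, 0, -2)
T2 shear: y ← y − 1/2·z: (-2, -5, 1) → (-2, -11/2, 1); (1, 0, -2) → (1, 1, -2)
T3 translate by (-4, 0, 6): (-2, -11/2, 1) → (-6, -11/2, 7); (1, 1, -2) → (-3, 1, 4)

image vertices: (-6, -11/2, 7), (-3, 1, 4)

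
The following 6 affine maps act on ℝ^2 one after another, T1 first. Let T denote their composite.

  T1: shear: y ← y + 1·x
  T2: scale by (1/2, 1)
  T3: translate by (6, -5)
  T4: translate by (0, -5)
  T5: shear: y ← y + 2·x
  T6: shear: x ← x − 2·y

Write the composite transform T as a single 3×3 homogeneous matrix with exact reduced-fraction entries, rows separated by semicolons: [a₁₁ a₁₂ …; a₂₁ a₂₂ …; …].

T = [-7/2 -2 2; 2 1 2; 0 0 1]

T1 = [1 0 0; 1 1 0; 0 0 1]
T2·T1 = [1/2 0 0; 1 1 0; 0 0 1]
T3·…·T1 = [1/2 0 6; 1 1 -5; 0 0 1]
T4·…·T1 = [1/2 0 6; 1 1 -10; 0 0 1]
T5·…·T1 = [1/2 0 6; 2 1 2; 0 0 1]
T6·…·T1 = [-7/2 -2 2; 2 1 2; 0 0 1]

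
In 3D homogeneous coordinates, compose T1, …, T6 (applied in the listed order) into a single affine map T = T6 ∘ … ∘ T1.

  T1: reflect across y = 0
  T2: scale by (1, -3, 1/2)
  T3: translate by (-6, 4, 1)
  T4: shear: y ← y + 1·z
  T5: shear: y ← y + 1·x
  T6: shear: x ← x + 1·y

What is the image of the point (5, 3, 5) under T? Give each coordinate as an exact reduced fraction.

T(p) = (29/2, 31/2, 7/2)

T1 reflect across y = 0: (5, 3, 5) → (5, -3, 5)
T2 scale by (1, -3, 1/2): (5, -3, 5) → (5, 9, 5/2)
T3 translate by (-6, 4, 1): (5, 9, 5/2) → (-1, 13, 7/2)
T4 shear: y ← y + 1·z: (-1, 13, 7/2) → (-1, 33/2, 7/2)
T5 shear: y ← y + 1·x: (-1, 33/2, 7/2) → (-1, 31/2, 7/2)
T6 shear: x ← x + 1·y: (-1, 31/2, 7/2) → (29/2, 31/2, 7/2)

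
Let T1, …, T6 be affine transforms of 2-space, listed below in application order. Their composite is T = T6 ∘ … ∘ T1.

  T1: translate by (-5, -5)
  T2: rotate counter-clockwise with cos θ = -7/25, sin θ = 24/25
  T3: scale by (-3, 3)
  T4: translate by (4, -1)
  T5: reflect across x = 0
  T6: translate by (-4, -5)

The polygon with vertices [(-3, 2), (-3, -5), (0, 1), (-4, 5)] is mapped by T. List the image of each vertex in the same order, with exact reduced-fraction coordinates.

T1 translate by (-5, -5): (-3, 2) → (-8, -3); (-3, -5) → (-8, -10); (0, 1) → (-5, -4); (-4, 5) → (-9, 0)
T2 rotate counter-clockwise with cos θ = -7/25, sin θ = 24/25: (-8, -3) → (128/25, -171/25); (-8, -10) → (296/25, -122/25); (-5, -4) → (131/25, -92/25); (-9, 0) → (63/25, -216/25)
T3 scale by (-3, 3): (128/25, -171/25) → (-384/25, -513/25); (296/25, -122/25) → (-888/25, -366/25); (131/25, -92/25) → (-393/25, -276/25); (63/25, -216/25) → (-189/25, -648/25)
T4 translate by (4, -1): (-384/25, -513/25) → (-284/25, -538/25); (-888/25, -366/25) → (-788/25, -391/25); (-393/25, -276/25) → (-293/25, -301/25); (-189/25, -648/25) → (-89/25, -673/25)
T5 reflect across x = 0: (-284/25, -538/25) → (284/25, -538/25); (-788/25, -391/25) → (788/25, -391/25); (-293/25, -301/25) → (293/25, -301/25); (-89/25, -673/25) → (89/25, -673/25)
T6 translate by (-4, -5): (284/25, -538/25) → (184/25, -663/25); (788/25, -391/25) → (688/25, -516/25); (293/25, -301/25) → (193/25, -426/25); (89/25, -673/25) → (-11/25, -798/25)

image vertices: (184/25, -663/25), (688/25, -516/25), (193/25, -426/25), (-11/25, -798/25)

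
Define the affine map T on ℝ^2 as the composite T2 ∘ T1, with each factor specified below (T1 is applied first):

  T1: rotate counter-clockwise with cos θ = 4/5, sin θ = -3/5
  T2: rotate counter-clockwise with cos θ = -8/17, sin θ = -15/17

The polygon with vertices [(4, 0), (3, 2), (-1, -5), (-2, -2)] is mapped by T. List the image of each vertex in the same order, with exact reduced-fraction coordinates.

T1 rotate counter-clockwise with cos θ = 4/5, sin θ = -3/5: (4, 0) → (16/5, -12/5); (3, 2) → (18/5, -1/5); (-1, -5) → (-19/5, -17/5); (-2, -2) → (-14/5, -2/5)
T2 rotate counter-clockwise with cos θ = -8/17, sin θ = -15/17: (16/5, -12/5) → (-308/85, -144/85); (18/5, -1/5) → (-159/85, -262/85); (-19/5, -17/5) → (-103/85, 421/85); (-14/5, -2/5) → (82/85, 226/85)

image vertices: (-308/85, -144/85), (-159/85, -262/85), (-103/85, 421/85), (82/85, 226/85)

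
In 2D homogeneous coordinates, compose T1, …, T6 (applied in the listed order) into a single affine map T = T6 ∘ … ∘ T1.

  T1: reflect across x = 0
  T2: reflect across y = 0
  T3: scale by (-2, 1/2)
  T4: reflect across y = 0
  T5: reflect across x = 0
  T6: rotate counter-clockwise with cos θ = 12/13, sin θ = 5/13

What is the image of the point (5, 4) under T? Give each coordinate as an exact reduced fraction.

T1 reflect across x = 0: (5, 4) → (-5, 4)
T2 reflect across y = 0: (-5, 4) → (-5, -4)
T3 scale by (-2, 1/2): (-5, -4) → (10, -2)
T4 reflect across y = 0: (10, -2) → (10, 2)
T5 reflect across x = 0: (10, 2) → (-10, 2)
T6 rotate counter-clockwise with cos θ = 12/13, sin θ = 5/13: (-10, 2) → (-10, -2)

T(p) = (-10, -2)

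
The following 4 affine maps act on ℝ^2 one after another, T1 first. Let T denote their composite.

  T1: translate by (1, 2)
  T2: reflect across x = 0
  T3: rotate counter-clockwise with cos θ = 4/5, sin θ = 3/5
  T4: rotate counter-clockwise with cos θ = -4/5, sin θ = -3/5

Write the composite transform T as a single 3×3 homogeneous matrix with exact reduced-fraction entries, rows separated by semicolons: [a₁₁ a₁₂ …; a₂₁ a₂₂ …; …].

T1 = [1 0 1; 0 1 2; 0 0 1]
T2·T1 = [-1 0 -1; 0 1 2; 0 0 1]
T3·…·T1 = [-4/5 -3/5 -2; -3/5 4/5 1; 0 0 1]
T4·…·T1 = [7/25 24/25 11/5; 24/25 -7/25 2/5; 0 0 1]

T = [7/25 24/25 11/5; 24/25 -7/25 2/5; 0 0 1]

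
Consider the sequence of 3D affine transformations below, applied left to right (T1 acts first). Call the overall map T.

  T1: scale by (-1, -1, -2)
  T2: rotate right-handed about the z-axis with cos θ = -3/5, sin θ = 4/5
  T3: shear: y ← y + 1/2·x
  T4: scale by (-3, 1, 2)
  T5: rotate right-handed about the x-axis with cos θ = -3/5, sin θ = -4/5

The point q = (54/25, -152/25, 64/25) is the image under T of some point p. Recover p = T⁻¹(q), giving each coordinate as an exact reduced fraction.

T1 = [-1 0 0 0; 0 -1 0 0; 0 0 -2 0; 0 0 0 1]
T2·T1 = [3/5 4/5 0 0; -4/5 3/5 0 0; 0 0 -2 0; 0 0 0 1]
T3·…·T1 = [3/5 4/5 0 0; -1/2 1 0 0; 0 0 -2 0; 0 0 0 1]
T4·…·T1 = [-9/5 -12/5 0 0; -1/2 1 0 0; 0 0 -4 0; 0 0 0 1]
T5·…·T1 = [-9/5 -12/5 0 0; 3/10 -3/5 -16/5 0; 2/5 -4/5 12/5 0; 0 0 0 1]
det M = 12; M⁻¹ = [-1/3 12/25 16/25 0; -1/6 -9/25 -12/25 0; 0 -1/5 3/20 0; 0 0 0 1]
M⁻¹ · (54/25, -152/25, 64/25)ᵀ = (-2, 3/5, 8/5)ᵀ

p = (-2, 3/5, 8/5)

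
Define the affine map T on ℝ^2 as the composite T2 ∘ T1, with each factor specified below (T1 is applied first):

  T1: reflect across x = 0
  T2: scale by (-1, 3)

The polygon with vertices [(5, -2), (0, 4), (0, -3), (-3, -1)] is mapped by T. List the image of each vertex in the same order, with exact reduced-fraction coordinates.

image vertices: (5, -6), (0, 12), (0, -9), (-3, -3)

T1 reflect across x = 0: (5, -2) → (-5, -2); (0, 4) → (0, 4); (0, -3) → (0, -3); (-3, -1) → (3, -1)
T2 scale by (-1, 3): (-5, -2) → (5, -6); (0, 4) → (0, 12); (0, -3) → (0, -9); (3, -1) → (-3, -3)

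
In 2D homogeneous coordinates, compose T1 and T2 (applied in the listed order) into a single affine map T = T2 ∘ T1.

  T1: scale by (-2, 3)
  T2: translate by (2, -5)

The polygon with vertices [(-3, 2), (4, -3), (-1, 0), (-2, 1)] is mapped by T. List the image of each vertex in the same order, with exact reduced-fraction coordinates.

image vertices: (8, 1), (-6, -14), (4, -5), (6, -2)

T1 scale by (-2, 3): (-3, 2) → (6, 6); (4, -3) → (-8, -9); (-1, 0) → (2, 0); (-2, 1) → (4, 3)
T2 translate by (2, -5): (6, 6) → (8, 1); (-8, -9) → (-6, -14); (2, 0) → (4, -5); (4, 3) → (6, -2)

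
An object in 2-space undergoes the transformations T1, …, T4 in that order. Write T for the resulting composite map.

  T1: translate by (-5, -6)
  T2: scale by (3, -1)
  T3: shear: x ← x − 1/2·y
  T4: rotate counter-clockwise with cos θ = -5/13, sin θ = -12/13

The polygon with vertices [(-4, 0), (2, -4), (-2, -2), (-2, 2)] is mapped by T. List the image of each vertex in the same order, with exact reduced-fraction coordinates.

T1 translate by (-5, -6): (-4, 0) → (-9, -6); (2, -4) → (-3, -10); (-2, -2) → (-7, -8); (-2, 2) → (-7, -4)
T2 scale by (3, -1): (-9, -6) → (-27, 6); (-3, -10) → (-9, 10); (-7, -8) → (-21, 8); (-7, -4) → (-21, 4)
T3 shear: x ← x − 1/2·y: (-27, 6) → (-30, 6); (-9, 10) → (-14, 10); (-21, 8) → (-25, 8); (-21, 4) → (-23, 4)
T4 rotate counter-clockwise with cos θ = -5/13, sin θ = -12/13: (-30, 6) → (222/13, 330/13); (-14, 10) → (190/13, 118/13); (-25, 8) → (17, 20); (-23, 4) → (163/13, 256/13)

image vertices: (222/13, 330/13), (190/13, 118/13), (17, 20), (163/13, 256/13)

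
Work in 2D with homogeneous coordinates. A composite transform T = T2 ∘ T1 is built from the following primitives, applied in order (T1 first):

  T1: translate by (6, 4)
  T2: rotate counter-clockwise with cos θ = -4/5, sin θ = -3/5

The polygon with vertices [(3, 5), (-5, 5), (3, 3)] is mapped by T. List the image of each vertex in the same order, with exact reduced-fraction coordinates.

image vertices: (-9/5, -63/5), (23/5, -39/5), (-3, -11)

T1 translate by (6, 4): (3, 5) → (9, 9); (-5, 5) → (1, 9); (3, 3) → (9, 7)
T2 rotate counter-clockwise with cos θ = -4/5, sin θ = -3/5: (9, 9) → (-9/5, -63/5); (1, 9) → (23/5, -39/5); (9, 7) → (-3, -11)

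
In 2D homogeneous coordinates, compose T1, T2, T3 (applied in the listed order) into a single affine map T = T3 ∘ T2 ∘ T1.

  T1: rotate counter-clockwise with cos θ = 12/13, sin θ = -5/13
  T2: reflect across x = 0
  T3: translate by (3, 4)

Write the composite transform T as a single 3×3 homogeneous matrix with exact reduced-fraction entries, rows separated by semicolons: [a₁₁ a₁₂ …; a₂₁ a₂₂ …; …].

T = [-12/13 -5/13 3; -5/13 12/13 4; 0 0 1]

T1 = [12/13 5/13 0; -5/13 12/13 0; 0 0 1]
T2·T1 = [-12/13 -5/13 0; -5/13 12/13 0; 0 0 1]
T3·…·T1 = [-12/13 -5/13 3; -5/13 12/13 4; 0 0 1]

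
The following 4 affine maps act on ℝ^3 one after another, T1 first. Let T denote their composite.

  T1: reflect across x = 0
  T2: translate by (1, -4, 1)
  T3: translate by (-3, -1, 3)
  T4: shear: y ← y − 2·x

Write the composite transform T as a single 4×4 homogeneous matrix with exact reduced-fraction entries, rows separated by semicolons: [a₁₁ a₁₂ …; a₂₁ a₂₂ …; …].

T = [-1 0 0 -2; 2 1 0 -1; 0 0 1 4; 0 0 0 1]

T1 = [-1 0 0 0; 0 1 0 0; 0 0 1 0; 0 0 0 1]
T2·T1 = [-1 0 0 1; 0 1 0 -4; 0 0 1 1; 0 0 0 1]
T3·…·T1 = [-1 0 0 -2; 0 1 0 -5; 0 0 1 4; 0 0 0 1]
T4·…·T1 = [-1 0 0 -2; 2 1 0 -1; 0 0 1 4; 0 0 0 1]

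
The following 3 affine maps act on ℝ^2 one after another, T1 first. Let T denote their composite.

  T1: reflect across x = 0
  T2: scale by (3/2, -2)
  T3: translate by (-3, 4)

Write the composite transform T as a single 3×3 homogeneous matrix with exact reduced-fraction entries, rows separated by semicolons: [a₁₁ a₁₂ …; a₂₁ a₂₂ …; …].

T = [-3/2 0 -3; 0 -2 4; 0 0 1]

T1 = [-1 0 0; 0 1 0; 0 0 1]
T2·T1 = [-3/2 0 0; 0 -2 0; 0 0 1]
T3·…·T1 = [-3/2 0 -3; 0 -2 4; 0 0 1]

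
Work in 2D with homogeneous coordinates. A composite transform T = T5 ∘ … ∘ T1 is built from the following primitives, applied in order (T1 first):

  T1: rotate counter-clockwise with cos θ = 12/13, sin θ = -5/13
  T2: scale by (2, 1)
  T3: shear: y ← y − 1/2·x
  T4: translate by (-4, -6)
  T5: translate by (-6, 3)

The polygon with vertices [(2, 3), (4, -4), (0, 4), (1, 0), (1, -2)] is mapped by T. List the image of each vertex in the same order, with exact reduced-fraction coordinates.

T1 rotate counter-clockwise with cos θ = 12/13, sin θ = -5/13: (2, 3) → (3, 2); (4, -4) → (28/13, -68/13); (0, 4) → (20/13, 48/13); (1, 0) → (12/13, -5/13); (1, -2) → (2/13, -29/13)
T2 scale by (2, 1): (3, 2) → (6, 2); (28/13, -68/13) → (56/13, -68/13); (20/13, 48/13) → (40/13, 48/13); (12/13, -5/13) → (24/13, -5/13); (2/13, -29/13) → (4/13, -29/13)
T3 shear: y ← y − 1/2·x: (6, 2) → (6, -1); (56/13, -68/13) → (56/13, -96/13); (40/13, 48/13) → (40/13, 28/13); (24/13, -5/13) → (24/13, -17/13); (4/13, -29/13) → (4/13, -31/13)
T4 translate by (-4, -6): (6, -1) → (2, -7); (56/13, -96/13) → (4/13, -174/13); (40/13, 28/13) → (-12/13, -50/13); (24/13, -17/13) → (-28/13, -95/13); (4/13, -31/13) → (-48/13, -109/13)
T5 translate by (-6, 3): (2, -7) → (-4, -4); (4/13, -174/13) → (-74/13, -135/13); (-12/13, -50/13) → (-90/13, -11/13); (-28/13, -95/13) → (-106/13, -56/13); (-48/13, -109/13) → (-126/13, -70/13)

image vertices: (-4, -4), (-74/13, -135/13), (-90/13, -11/13), (-106/13, -56/13), (-126/13, -70/13)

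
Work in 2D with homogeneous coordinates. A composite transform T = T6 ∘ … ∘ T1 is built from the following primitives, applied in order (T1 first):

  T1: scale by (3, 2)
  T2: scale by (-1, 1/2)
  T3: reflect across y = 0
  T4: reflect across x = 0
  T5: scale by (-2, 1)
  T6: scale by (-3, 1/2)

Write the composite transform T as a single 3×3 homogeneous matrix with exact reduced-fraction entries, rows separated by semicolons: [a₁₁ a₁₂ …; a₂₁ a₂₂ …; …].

T = [18 0 0; 0 -1/2 0; 0 0 1]

T1 = [3 0 0; 0 2 0; 0 0 1]
T2·T1 = [-3 0 0; 0 1 0; 0 0 1]
T3·…·T1 = [-3 0 0; 0 -1 0; 0 0 1]
T4·…·T1 = [3 0 0; 0 -1 0; 0 0 1]
T5·…·T1 = [-6 0 0; 0 -1 0; 0 0 1]
T6·…·T1 = [18 0 0; 0 -1/2 0; 0 0 1]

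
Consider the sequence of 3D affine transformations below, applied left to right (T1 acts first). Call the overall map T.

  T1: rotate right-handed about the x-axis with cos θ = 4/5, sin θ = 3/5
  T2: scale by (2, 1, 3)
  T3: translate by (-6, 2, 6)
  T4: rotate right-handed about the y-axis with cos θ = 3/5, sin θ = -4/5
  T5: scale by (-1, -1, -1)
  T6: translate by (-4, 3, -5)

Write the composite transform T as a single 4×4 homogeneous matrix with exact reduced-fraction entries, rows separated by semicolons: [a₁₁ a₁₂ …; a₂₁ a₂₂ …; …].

T = [-6/5 36/25 48/25 22/5; 0 -4/5 3/5 1; -8/5 -27/25 -36/25 -19/5; 0 0 0 1]

T1 = [1 0 0 0; 0 4/5 -3/5 0; 0 3/5 4/5 0; 0 0 0 1]
T2·T1 = [2 0 0 0; 0 4/5 -3/5 0; 0 9/5 12/5 0; 0 0 0 1]
T3·…·T1 = [2 0 0 -6; 0 4/5 -3/5 2; 0 9/5 12/5 6; 0 0 0 1]
T4·…·T1 = [6/5 -36/25 -48/25 -42/5; 0 4/5 -3/5 2; 8/5 27/25 36/25 -6/5; 0 0 0 1]
T5·…·T1 = [-6/5 36/25 48/25 42/5; 0 -4/5 3/5 -2; -8/5 -27/25 -36/25 6/5; 0 0 0 1]
T6·…·T1 = [-6/5 36/25 48/25 22/5; 0 -4/5 3/5 1; -8/5 -27/25 -36/25 -19/5; 0 0 0 1]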